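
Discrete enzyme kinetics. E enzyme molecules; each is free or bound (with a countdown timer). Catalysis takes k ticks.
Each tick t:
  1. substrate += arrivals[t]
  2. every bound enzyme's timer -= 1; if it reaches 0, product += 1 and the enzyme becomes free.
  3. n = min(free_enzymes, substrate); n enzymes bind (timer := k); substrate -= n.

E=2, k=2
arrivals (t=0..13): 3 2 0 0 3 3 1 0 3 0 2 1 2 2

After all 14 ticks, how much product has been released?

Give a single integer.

t=0: arr=3 -> substrate=1 bound=2 product=0
t=1: arr=2 -> substrate=3 bound=2 product=0
t=2: arr=0 -> substrate=1 bound=2 product=2
t=3: arr=0 -> substrate=1 bound=2 product=2
t=4: arr=3 -> substrate=2 bound=2 product=4
t=5: arr=3 -> substrate=5 bound=2 product=4
t=6: arr=1 -> substrate=4 bound=2 product=6
t=7: arr=0 -> substrate=4 bound=2 product=6
t=8: arr=3 -> substrate=5 bound=2 product=8
t=9: arr=0 -> substrate=5 bound=2 product=8
t=10: arr=2 -> substrate=5 bound=2 product=10
t=11: arr=1 -> substrate=6 bound=2 product=10
t=12: arr=2 -> substrate=6 bound=2 product=12
t=13: arr=2 -> substrate=8 bound=2 product=12

Answer: 12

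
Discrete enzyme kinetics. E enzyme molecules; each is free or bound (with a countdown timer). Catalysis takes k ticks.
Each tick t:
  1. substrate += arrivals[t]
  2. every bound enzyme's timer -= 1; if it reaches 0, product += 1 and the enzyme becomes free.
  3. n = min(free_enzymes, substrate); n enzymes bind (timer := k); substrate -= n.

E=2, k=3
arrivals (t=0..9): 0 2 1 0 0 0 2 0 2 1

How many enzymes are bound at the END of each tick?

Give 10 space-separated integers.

Answer: 0 2 2 2 1 1 2 2 2 2

Derivation:
t=0: arr=0 -> substrate=0 bound=0 product=0
t=1: arr=2 -> substrate=0 bound=2 product=0
t=2: arr=1 -> substrate=1 bound=2 product=0
t=3: arr=0 -> substrate=1 bound=2 product=0
t=4: arr=0 -> substrate=0 bound=1 product=2
t=5: arr=0 -> substrate=0 bound=1 product=2
t=6: arr=2 -> substrate=1 bound=2 product=2
t=7: arr=0 -> substrate=0 bound=2 product=3
t=8: arr=2 -> substrate=2 bound=2 product=3
t=9: arr=1 -> substrate=2 bound=2 product=4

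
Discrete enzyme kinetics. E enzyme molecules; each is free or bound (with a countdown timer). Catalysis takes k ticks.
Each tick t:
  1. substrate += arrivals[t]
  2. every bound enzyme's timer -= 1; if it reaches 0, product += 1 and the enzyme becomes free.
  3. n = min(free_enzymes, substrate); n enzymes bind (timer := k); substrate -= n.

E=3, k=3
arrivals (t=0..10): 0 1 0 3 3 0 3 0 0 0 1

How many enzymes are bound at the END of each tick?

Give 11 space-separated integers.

t=0: arr=0 -> substrate=0 bound=0 product=0
t=1: arr=1 -> substrate=0 bound=1 product=0
t=2: arr=0 -> substrate=0 bound=1 product=0
t=3: arr=3 -> substrate=1 bound=3 product=0
t=4: arr=3 -> substrate=3 bound=3 product=1
t=5: arr=0 -> substrate=3 bound=3 product=1
t=6: arr=3 -> substrate=4 bound=3 product=3
t=7: arr=0 -> substrate=3 bound=3 product=4
t=8: arr=0 -> substrate=3 bound=3 product=4
t=9: arr=0 -> substrate=1 bound=3 product=6
t=10: arr=1 -> substrate=1 bound=3 product=7

Answer: 0 1 1 3 3 3 3 3 3 3 3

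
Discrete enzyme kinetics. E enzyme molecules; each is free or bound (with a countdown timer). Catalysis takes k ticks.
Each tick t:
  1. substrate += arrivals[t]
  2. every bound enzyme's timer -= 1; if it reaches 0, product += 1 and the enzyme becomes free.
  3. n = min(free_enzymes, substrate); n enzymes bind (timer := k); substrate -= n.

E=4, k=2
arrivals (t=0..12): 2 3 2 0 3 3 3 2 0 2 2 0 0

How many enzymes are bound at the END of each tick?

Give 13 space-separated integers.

t=0: arr=2 -> substrate=0 bound=2 product=0
t=1: arr=3 -> substrate=1 bound=4 product=0
t=2: arr=2 -> substrate=1 bound=4 product=2
t=3: arr=0 -> substrate=0 bound=3 product=4
t=4: arr=3 -> substrate=0 bound=4 product=6
t=5: arr=3 -> substrate=2 bound=4 product=7
t=6: arr=3 -> substrate=2 bound=4 product=10
t=7: arr=2 -> substrate=3 bound=4 product=11
t=8: arr=0 -> substrate=0 bound=4 product=14
t=9: arr=2 -> substrate=1 bound=4 product=15
t=10: arr=2 -> substrate=0 bound=4 product=18
t=11: arr=0 -> substrate=0 bound=3 product=19
t=12: arr=0 -> substrate=0 bound=0 product=22

Answer: 2 4 4 3 4 4 4 4 4 4 4 3 0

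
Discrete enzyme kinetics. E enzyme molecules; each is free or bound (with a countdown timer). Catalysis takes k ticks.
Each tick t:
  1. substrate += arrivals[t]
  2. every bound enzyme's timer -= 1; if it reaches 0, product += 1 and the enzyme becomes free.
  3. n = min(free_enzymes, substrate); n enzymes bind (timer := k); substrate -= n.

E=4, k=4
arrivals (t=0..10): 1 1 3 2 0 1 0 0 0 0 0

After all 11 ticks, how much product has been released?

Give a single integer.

t=0: arr=1 -> substrate=0 bound=1 product=0
t=1: arr=1 -> substrate=0 bound=2 product=0
t=2: arr=3 -> substrate=1 bound=4 product=0
t=3: arr=2 -> substrate=3 bound=4 product=0
t=4: arr=0 -> substrate=2 bound=4 product=1
t=5: arr=1 -> substrate=2 bound=4 product=2
t=6: arr=0 -> substrate=0 bound=4 product=4
t=7: arr=0 -> substrate=0 bound=4 product=4
t=8: arr=0 -> substrate=0 bound=3 product=5
t=9: arr=0 -> substrate=0 bound=2 product=6
t=10: arr=0 -> substrate=0 bound=0 product=8

Answer: 8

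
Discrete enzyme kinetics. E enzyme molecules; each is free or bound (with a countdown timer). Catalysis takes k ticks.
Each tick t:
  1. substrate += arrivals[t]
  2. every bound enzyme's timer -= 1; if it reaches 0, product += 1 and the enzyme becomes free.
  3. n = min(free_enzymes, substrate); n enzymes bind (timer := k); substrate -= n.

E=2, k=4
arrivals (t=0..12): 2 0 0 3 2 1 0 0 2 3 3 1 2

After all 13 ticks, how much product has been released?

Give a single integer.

t=0: arr=2 -> substrate=0 bound=2 product=0
t=1: arr=0 -> substrate=0 bound=2 product=0
t=2: arr=0 -> substrate=0 bound=2 product=0
t=3: arr=3 -> substrate=3 bound=2 product=0
t=4: arr=2 -> substrate=3 bound=2 product=2
t=5: arr=1 -> substrate=4 bound=2 product=2
t=6: arr=0 -> substrate=4 bound=2 product=2
t=7: arr=0 -> substrate=4 bound=2 product=2
t=8: arr=2 -> substrate=4 bound=2 product=4
t=9: arr=3 -> substrate=7 bound=2 product=4
t=10: arr=3 -> substrate=10 bound=2 product=4
t=11: arr=1 -> substrate=11 bound=2 product=4
t=12: arr=2 -> substrate=11 bound=2 product=6

Answer: 6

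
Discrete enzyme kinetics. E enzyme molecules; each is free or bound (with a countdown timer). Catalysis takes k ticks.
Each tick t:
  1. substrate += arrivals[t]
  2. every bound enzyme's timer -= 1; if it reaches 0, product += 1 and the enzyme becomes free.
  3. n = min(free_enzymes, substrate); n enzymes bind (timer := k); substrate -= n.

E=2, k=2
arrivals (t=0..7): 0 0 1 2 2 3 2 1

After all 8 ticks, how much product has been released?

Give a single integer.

t=0: arr=0 -> substrate=0 bound=0 product=0
t=1: arr=0 -> substrate=0 bound=0 product=0
t=2: arr=1 -> substrate=0 bound=1 product=0
t=3: arr=2 -> substrate=1 bound=2 product=0
t=4: arr=2 -> substrate=2 bound=2 product=1
t=5: arr=3 -> substrate=4 bound=2 product=2
t=6: arr=2 -> substrate=5 bound=2 product=3
t=7: arr=1 -> substrate=5 bound=2 product=4

Answer: 4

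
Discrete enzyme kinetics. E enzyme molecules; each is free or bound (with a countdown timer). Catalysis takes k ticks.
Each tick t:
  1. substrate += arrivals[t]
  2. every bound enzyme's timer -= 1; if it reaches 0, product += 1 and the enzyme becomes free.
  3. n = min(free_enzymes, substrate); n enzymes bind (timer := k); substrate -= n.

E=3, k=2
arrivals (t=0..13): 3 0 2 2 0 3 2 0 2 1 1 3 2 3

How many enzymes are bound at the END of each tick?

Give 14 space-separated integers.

t=0: arr=3 -> substrate=0 bound=3 product=0
t=1: arr=0 -> substrate=0 bound=3 product=0
t=2: arr=2 -> substrate=0 bound=2 product=3
t=3: arr=2 -> substrate=1 bound=3 product=3
t=4: arr=0 -> substrate=0 bound=2 product=5
t=5: arr=3 -> substrate=1 bound=3 product=6
t=6: arr=2 -> substrate=2 bound=3 product=7
t=7: arr=0 -> substrate=0 bound=3 product=9
t=8: arr=2 -> substrate=1 bound=3 product=10
t=9: arr=1 -> substrate=0 bound=3 product=12
t=10: arr=1 -> substrate=0 bound=3 product=13
t=11: arr=3 -> substrate=1 bound=3 product=15
t=12: arr=2 -> substrate=2 bound=3 product=16
t=13: arr=3 -> substrate=3 bound=3 product=18

Answer: 3 3 2 3 2 3 3 3 3 3 3 3 3 3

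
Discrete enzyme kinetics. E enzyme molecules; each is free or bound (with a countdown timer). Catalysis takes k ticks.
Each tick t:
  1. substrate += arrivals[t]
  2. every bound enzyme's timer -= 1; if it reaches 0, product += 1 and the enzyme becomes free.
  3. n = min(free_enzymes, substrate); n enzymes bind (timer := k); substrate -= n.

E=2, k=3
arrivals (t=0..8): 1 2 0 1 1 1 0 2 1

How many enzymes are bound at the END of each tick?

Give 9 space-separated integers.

Answer: 1 2 2 2 2 2 2 2 2

Derivation:
t=0: arr=1 -> substrate=0 bound=1 product=0
t=1: arr=2 -> substrate=1 bound=2 product=0
t=2: arr=0 -> substrate=1 bound=2 product=0
t=3: arr=1 -> substrate=1 bound=2 product=1
t=4: arr=1 -> substrate=1 bound=2 product=2
t=5: arr=1 -> substrate=2 bound=2 product=2
t=6: arr=0 -> substrate=1 bound=2 product=3
t=7: arr=2 -> substrate=2 bound=2 product=4
t=8: arr=1 -> substrate=3 bound=2 product=4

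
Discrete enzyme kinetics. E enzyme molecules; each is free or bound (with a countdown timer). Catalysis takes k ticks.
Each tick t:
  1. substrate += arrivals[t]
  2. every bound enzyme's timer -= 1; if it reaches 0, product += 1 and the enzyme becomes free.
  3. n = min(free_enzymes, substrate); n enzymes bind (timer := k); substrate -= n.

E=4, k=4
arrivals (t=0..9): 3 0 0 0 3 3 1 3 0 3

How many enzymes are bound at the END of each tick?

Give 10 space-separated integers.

Answer: 3 3 3 3 3 4 4 4 4 4

Derivation:
t=0: arr=3 -> substrate=0 bound=3 product=0
t=1: arr=0 -> substrate=0 bound=3 product=0
t=2: arr=0 -> substrate=0 bound=3 product=0
t=3: arr=0 -> substrate=0 bound=3 product=0
t=4: arr=3 -> substrate=0 bound=3 product=3
t=5: arr=3 -> substrate=2 bound=4 product=3
t=6: arr=1 -> substrate=3 bound=4 product=3
t=7: arr=3 -> substrate=6 bound=4 product=3
t=8: arr=0 -> substrate=3 bound=4 product=6
t=9: arr=3 -> substrate=5 bound=4 product=7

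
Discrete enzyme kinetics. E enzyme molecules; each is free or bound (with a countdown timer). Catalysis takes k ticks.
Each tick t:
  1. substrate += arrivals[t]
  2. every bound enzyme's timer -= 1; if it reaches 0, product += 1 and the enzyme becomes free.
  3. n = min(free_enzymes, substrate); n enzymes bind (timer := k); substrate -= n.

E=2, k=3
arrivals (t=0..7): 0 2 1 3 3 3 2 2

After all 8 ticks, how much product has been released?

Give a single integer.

t=0: arr=0 -> substrate=0 bound=0 product=0
t=1: arr=2 -> substrate=0 bound=2 product=0
t=2: arr=1 -> substrate=1 bound=2 product=0
t=3: arr=3 -> substrate=4 bound=2 product=0
t=4: arr=3 -> substrate=5 bound=2 product=2
t=5: arr=3 -> substrate=8 bound=2 product=2
t=6: arr=2 -> substrate=10 bound=2 product=2
t=7: arr=2 -> substrate=10 bound=2 product=4

Answer: 4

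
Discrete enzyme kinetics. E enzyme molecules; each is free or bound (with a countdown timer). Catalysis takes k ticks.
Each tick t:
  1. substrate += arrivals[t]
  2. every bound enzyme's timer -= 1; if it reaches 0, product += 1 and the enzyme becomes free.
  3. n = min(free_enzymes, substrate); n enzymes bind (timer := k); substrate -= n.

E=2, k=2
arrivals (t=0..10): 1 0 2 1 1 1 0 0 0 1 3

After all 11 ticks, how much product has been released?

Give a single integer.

t=0: arr=1 -> substrate=0 bound=1 product=0
t=1: arr=0 -> substrate=0 bound=1 product=0
t=2: arr=2 -> substrate=0 bound=2 product=1
t=3: arr=1 -> substrate=1 bound=2 product=1
t=4: arr=1 -> substrate=0 bound=2 product=3
t=5: arr=1 -> substrate=1 bound=2 product=3
t=6: arr=0 -> substrate=0 bound=1 product=5
t=7: arr=0 -> substrate=0 bound=1 product=5
t=8: arr=0 -> substrate=0 bound=0 product=6
t=9: arr=1 -> substrate=0 bound=1 product=6
t=10: arr=3 -> substrate=2 bound=2 product=6

Answer: 6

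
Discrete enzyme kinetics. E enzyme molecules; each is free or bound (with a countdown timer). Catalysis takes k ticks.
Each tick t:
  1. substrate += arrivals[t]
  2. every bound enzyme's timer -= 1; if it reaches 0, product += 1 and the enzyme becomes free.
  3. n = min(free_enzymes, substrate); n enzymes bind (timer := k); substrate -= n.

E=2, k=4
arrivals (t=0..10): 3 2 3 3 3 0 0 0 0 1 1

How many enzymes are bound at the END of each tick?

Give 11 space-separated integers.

Answer: 2 2 2 2 2 2 2 2 2 2 2

Derivation:
t=0: arr=3 -> substrate=1 bound=2 product=0
t=1: arr=2 -> substrate=3 bound=2 product=0
t=2: arr=3 -> substrate=6 bound=2 product=0
t=3: arr=3 -> substrate=9 bound=2 product=0
t=4: arr=3 -> substrate=10 bound=2 product=2
t=5: arr=0 -> substrate=10 bound=2 product=2
t=6: arr=0 -> substrate=10 bound=2 product=2
t=7: arr=0 -> substrate=10 bound=2 product=2
t=8: arr=0 -> substrate=8 bound=2 product=4
t=9: arr=1 -> substrate=9 bound=2 product=4
t=10: arr=1 -> substrate=10 bound=2 product=4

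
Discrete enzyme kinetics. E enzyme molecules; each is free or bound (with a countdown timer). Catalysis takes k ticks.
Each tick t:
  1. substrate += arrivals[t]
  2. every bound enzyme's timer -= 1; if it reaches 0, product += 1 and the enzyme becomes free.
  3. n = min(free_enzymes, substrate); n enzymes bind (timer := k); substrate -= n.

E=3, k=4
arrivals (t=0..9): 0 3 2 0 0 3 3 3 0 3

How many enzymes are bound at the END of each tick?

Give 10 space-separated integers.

t=0: arr=0 -> substrate=0 bound=0 product=0
t=1: arr=3 -> substrate=0 bound=3 product=0
t=2: arr=2 -> substrate=2 bound=3 product=0
t=3: arr=0 -> substrate=2 bound=3 product=0
t=4: arr=0 -> substrate=2 bound=3 product=0
t=5: arr=3 -> substrate=2 bound=3 product=3
t=6: arr=3 -> substrate=5 bound=3 product=3
t=7: arr=3 -> substrate=8 bound=3 product=3
t=8: arr=0 -> substrate=8 bound=3 product=3
t=9: arr=3 -> substrate=8 bound=3 product=6

Answer: 0 3 3 3 3 3 3 3 3 3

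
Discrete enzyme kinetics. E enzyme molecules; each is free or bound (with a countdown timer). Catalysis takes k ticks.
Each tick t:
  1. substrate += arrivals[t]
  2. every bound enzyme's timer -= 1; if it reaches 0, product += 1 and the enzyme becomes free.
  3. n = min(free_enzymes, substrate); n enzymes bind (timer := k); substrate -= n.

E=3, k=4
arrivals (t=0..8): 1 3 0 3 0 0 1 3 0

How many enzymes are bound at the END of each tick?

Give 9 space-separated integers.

t=0: arr=1 -> substrate=0 bound=1 product=0
t=1: arr=3 -> substrate=1 bound=3 product=0
t=2: arr=0 -> substrate=1 bound=3 product=0
t=3: arr=3 -> substrate=4 bound=3 product=0
t=4: arr=0 -> substrate=3 bound=3 product=1
t=5: arr=0 -> substrate=1 bound=3 product=3
t=6: arr=1 -> substrate=2 bound=3 product=3
t=7: arr=3 -> substrate=5 bound=3 product=3
t=8: arr=0 -> substrate=4 bound=3 product=4

Answer: 1 3 3 3 3 3 3 3 3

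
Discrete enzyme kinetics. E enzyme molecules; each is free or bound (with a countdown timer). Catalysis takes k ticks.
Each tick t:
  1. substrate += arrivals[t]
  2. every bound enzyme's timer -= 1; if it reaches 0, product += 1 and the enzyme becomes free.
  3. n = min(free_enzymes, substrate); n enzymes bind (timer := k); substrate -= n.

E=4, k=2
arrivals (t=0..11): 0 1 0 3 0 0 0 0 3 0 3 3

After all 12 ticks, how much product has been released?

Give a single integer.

t=0: arr=0 -> substrate=0 bound=0 product=0
t=1: arr=1 -> substrate=0 bound=1 product=0
t=2: arr=0 -> substrate=0 bound=1 product=0
t=3: arr=3 -> substrate=0 bound=3 product=1
t=4: arr=0 -> substrate=0 bound=3 product=1
t=5: arr=0 -> substrate=0 bound=0 product=4
t=6: arr=0 -> substrate=0 bound=0 product=4
t=7: arr=0 -> substrate=0 bound=0 product=4
t=8: arr=3 -> substrate=0 bound=3 product=4
t=9: arr=0 -> substrate=0 bound=3 product=4
t=10: arr=3 -> substrate=0 bound=3 product=7
t=11: arr=3 -> substrate=2 bound=4 product=7

Answer: 7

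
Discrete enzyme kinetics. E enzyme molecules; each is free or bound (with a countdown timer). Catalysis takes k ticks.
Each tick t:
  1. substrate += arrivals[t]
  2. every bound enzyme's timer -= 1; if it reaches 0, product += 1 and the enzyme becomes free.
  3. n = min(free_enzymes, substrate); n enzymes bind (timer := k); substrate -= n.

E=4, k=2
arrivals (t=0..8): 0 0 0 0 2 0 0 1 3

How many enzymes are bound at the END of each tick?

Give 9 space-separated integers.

t=0: arr=0 -> substrate=0 bound=0 product=0
t=1: arr=0 -> substrate=0 bound=0 product=0
t=2: arr=0 -> substrate=0 bound=0 product=0
t=3: arr=0 -> substrate=0 bound=0 product=0
t=4: arr=2 -> substrate=0 bound=2 product=0
t=5: arr=0 -> substrate=0 bound=2 product=0
t=6: arr=0 -> substrate=0 bound=0 product=2
t=7: arr=1 -> substrate=0 bound=1 product=2
t=8: arr=3 -> substrate=0 bound=4 product=2

Answer: 0 0 0 0 2 2 0 1 4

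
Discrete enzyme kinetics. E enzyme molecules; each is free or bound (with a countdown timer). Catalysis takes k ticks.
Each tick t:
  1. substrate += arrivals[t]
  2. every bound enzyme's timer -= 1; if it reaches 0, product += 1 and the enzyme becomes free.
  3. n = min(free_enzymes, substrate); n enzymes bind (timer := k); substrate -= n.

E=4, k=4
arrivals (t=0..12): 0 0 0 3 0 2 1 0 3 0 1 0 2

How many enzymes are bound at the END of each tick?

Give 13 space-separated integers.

t=0: arr=0 -> substrate=0 bound=0 product=0
t=1: arr=0 -> substrate=0 bound=0 product=0
t=2: arr=0 -> substrate=0 bound=0 product=0
t=3: arr=3 -> substrate=0 bound=3 product=0
t=4: arr=0 -> substrate=0 bound=3 product=0
t=5: arr=2 -> substrate=1 bound=4 product=0
t=6: arr=1 -> substrate=2 bound=4 product=0
t=7: arr=0 -> substrate=0 bound=3 product=3
t=8: arr=3 -> substrate=2 bound=4 product=3
t=9: arr=0 -> substrate=1 bound=4 product=4
t=10: arr=1 -> substrate=2 bound=4 product=4
t=11: arr=0 -> substrate=0 bound=4 product=6
t=12: arr=2 -> substrate=1 bound=4 product=7

Answer: 0 0 0 3 3 4 4 3 4 4 4 4 4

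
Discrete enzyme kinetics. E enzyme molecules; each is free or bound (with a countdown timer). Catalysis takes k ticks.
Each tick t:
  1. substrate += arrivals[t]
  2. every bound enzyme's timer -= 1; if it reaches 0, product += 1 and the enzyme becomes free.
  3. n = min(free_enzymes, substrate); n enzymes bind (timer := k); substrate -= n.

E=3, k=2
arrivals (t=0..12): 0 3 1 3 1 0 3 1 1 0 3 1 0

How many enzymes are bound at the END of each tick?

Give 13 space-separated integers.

t=0: arr=0 -> substrate=0 bound=0 product=0
t=1: arr=3 -> substrate=0 bound=3 product=0
t=2: arr=1 -> substrate=1 bound=3 product=0
t=3: arr=3 -> substrate=1 bound=3 product=3
t=4: arr=1 -> substrate=2 bound=3 product=3
t=5: arr=0 -> substrate=0 bound=2 product=6
t=6: arr=3 -> substrate=2 bound=3 product=6
t=7: arr=1 -> substrate=1 bound=3 product=8
t=8: arr=1 -> substrate=1 bound=3 product=9
t=9: arr=0 -> substrate=0 bound=2 product=11
t=10: arr=3 -> substrate=1 bound=3 product=12
t=11: arr=1 -> substrate=1 bound=3 product=13
t=12: arr=0 -> substrate=0 bound=2 product=15

Answer: 0 3 3 3 3 2 3 3 3 2 3 3 2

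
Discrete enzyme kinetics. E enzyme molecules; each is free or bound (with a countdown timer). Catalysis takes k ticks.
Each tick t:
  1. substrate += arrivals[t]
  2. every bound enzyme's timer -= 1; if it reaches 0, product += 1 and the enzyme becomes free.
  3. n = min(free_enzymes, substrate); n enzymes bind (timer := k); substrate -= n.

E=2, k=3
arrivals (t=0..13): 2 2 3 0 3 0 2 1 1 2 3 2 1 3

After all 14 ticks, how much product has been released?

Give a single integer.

Answer: 8

Derivation:
t=0: arr=2 -> substrate=0 bound=2 product=0
t=1: arr=2 -> substrate=2 bound=2 product=0
t=2: arr=3 -> substrate=5 bound=2 product=0
t=3: arr=0 -> substrate=3 bound=2 product=2
t=4: arr=3 -> substrate=6 bound=2 product=2
t=5: arr=0 -> substrate=6 bound=2 product=2
t=6: arr=2 -> substrate=6 bound=2 product=4
t=7: arr=1 -> substrate=7 bound=2 product=4
t=8: arr=1 -> substrate=8 bound=2 product=4
t=9: arr=2 -> substrate=8 bound=2 product=6
t=10: arr=3 -> substrate=11 bound=2 product=6
t=11: arr=2 -> substrate=13 bound=2 product=6
t=12: arr=1 -> substrate=12 bound=2 product=8
t=13: arr=3 -> substrate=15 bound=2 product=8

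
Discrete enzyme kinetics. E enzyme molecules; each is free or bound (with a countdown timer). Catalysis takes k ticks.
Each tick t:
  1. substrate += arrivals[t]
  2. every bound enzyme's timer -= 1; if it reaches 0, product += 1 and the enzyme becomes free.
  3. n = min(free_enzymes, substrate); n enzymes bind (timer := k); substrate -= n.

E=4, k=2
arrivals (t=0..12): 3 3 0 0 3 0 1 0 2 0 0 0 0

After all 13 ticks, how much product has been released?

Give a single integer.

Answer: 12

Derivation:
t=0: arr=3 -> substrate=0 bound=3 product=0
t=1: arr=3 -> substrate=2 bound=4 product=0
t=2: arr=0 -> substrate=0 bound=3 product=3
t=3: arr=0 -> substrate=0 bound=2 product=4
t=4: arr=3 -> substrate=0 bound=3 product=6
t=5: arr=0 -> substrate=0 bound=3 product=6
t=6: arr=1 -> substrate=0 bound=1 product=9
t=7: arr=0 -> substrate=0 bound=1 product=9
t=8: arr=2 -> substrate=0 bound=2 product=10
t=9: arr=0 -> substrate=0 bound=2 product=10
t=10: arr=0 -> substrate=0 bound=0 product=12
t=11: arr=0 -> substrate=0 bound=0 product=12
t=12: arr=0 -> substrate=0 bound=0 product=12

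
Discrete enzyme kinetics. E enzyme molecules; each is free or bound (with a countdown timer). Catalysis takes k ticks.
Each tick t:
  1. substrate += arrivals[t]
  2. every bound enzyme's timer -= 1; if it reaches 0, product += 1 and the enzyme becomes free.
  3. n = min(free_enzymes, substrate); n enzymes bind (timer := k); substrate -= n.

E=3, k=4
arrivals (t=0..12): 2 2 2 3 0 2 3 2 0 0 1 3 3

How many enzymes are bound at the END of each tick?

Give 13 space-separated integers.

t=0: arr=2 -> substrate=0 bound=2 product=0
t=1: arr=2 -> substrate=1 bound=3 product=0
t=2: arr=2 -> substrate=3 bound=3 product=0
t=3: arr=3 -> substrate=6 bound=3 product=0
t=4: arr=0 -> substrate=4 bound=3 product=2
t=5: arr=2 -> substrate=5 bound=3 product=3
t=6: arr=3 -> substrate=8 bound=3 product=3
t=7: arr=2 -> substrate=10 bound=3 product=3
t=8: arr=0 -> substrate=8 bound=3 product=5
t=9: arr=0 -> substrate=7 bound=3 product=6
t=10: arr=1 -> substrate=8 bound=3 product=6
t=11: arr=3 -> substrate=11 bound=3 product=6
t=12: arr=3 -> substrate=12 bound=3 product=8

Answer: 2 3 3 3 3 3 3 3 3 3 3 3 3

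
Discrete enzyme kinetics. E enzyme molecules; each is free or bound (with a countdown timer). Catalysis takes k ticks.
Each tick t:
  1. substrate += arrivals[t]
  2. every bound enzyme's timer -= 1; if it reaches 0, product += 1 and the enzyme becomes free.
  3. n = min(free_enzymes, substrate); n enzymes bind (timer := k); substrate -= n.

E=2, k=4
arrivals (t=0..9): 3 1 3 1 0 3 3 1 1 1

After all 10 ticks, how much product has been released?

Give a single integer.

Answer: 4

Derivation:
t=0: arr=3 -> substrate=1 bound=2 product=0
t=1: arr=1 -> substrate=2 bound=2 product=0
t=2: arr=3 -> substrate=5 bound=2 product=0
t=3: arr=1 -> substrate=6 bound=2 product=0
t=4: arr=0 -> substrate=4 bound=2 product=2
t=5: arr=3 -> substrate=7 bound=2 product=2
t=6: arr=3 -> substrate=10 bound=2 product=2
t=7: arr=1 -> substrate=11 bound=2 product=2
t=8: arr=1 -> substrate=10 bound=2 product=4
t=9: arr=1 -> substrate=11 bound=2 product=4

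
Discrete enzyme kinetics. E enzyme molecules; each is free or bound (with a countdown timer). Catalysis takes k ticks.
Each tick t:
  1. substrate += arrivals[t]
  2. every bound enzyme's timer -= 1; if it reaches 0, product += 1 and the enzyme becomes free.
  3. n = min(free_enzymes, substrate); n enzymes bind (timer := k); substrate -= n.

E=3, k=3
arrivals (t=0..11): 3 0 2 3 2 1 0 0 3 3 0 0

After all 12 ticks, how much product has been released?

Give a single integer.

Answer: 9

Derivation:
t=0: arr=3 -> substrate=0 bound=3 product=0
t=1: arr=0 -> substrate=0 bound=3 product=0
t=2: arr=2 -> substrate=2 bound=3 product=0
t=3: arr=3 -> substrate=2 bound=3 product=3
t=4: arr=2 -> substrate=4 bound=3 product=3
t=5: arr=1 -> substrate=5 bound=3 product=3
t=6: arr=0 -> substrate=2 bound=3 product=6
t=7: arr=0 -> substrate=2 bound=3 product=6
t=8: arr=3 -> substrate=5 bound=3 product=6
t=9: arr=3 -> substrate=5 bound=3 product=9
t=10: arr=0 -> substrate=5 bound=3 product=9
t=11: arr=0 -> substrate=5 bound=3 product=9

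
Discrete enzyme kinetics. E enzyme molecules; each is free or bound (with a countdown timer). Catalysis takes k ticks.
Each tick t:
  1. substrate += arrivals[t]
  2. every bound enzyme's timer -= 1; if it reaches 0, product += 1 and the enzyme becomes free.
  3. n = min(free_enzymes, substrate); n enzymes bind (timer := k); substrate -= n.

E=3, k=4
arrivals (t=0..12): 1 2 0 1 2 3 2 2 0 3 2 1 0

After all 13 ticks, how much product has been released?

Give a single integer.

t=0: arr=1 -> substrate=0 bound=1 product=0
t=1: arr=2 -> substrate=0 bound=3 product=0
t=2: arr=0 -> substrate=0 bound=3 product=0
t=3: arr=1 -> substrate=1 bound=3 product=0
t=4: arr=2 -> substrate=2 bound=3 product=1
t=5: arr=3 -> substrate=3 bound=3 product=3
t=6: arr=2 -> substrate=5 bound=3 product=3
t=7: arr=2 -> substrate=7 bound=3 product=3
t=8: arr=0 -> substrate=6 bound=3 product=4
t=9: arr=3 -> substrate=7 bound=3 product=6
t=10: arr=2 -> substrate=9 bound=3 product=6
t=11: arr=1 -> substrate=10 bound=3 product=6
t=12: arr=0 -> substrate=9 bound=3 product=7

Answer: 7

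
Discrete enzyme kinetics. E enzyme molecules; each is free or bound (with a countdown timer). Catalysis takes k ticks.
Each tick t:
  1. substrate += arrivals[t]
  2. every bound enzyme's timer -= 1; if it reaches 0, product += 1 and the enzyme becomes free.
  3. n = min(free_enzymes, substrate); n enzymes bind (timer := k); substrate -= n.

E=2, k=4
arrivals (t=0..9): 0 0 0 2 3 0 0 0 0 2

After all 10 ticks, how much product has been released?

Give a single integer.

Answer: 2

Derivation:
t=0: arr=0 -> substrate=0 bound=0 product=0
t=1: arr=0 -> substrate=0 bound=0 product=0
t=2: arr=0 -> substrate=0 bound=0 product=0
t=3: arr=2 -> substrate=0 bound=2 product=0
t=4: arr=3 -> substrate=3 bound=2 product=0
t=5: arr=0 -> substrate=3 bound=2 product=0
t=6: arr=0 -> substrate=3 bound=2 product=0
t=7: arr=0 -> substrate=1 bound=2 product=2
t=8: arr=0 -> substrate=1 bound=2 product=2
t=9: arr=2 -> substrate=3 bound=2 product=2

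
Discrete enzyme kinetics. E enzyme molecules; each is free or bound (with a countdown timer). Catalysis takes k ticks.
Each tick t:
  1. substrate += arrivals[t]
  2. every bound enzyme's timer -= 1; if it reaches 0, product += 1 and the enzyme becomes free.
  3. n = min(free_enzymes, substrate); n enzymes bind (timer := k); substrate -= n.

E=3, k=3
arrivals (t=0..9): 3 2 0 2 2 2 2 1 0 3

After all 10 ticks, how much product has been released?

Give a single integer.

Answer: 9

Derivation:
t=0: arr=3 -> substrate=0 bound=3 product=0
t=1: arr=2 -> substrate=2 bound=3 product=0
t=2: arr=0 -> substrate=2 bound=3 product=0
t=3: arr=2 -> substrate=1 bound=3 product=3
t=4: arr=2 -> substrate=3 bound=3 product=3
t=5: arr=2 -> substrate=5 bound=3 product=3
t=6: arr=2 -> substrate=4 bound=3 product=6
t=7: arr=1 -> substrate=5 bound=3 product=6
t=8: arr=0 -> substrate=5 bound=3 product=6
t=9: arr=3 -> substrate=5 bound=3 product=9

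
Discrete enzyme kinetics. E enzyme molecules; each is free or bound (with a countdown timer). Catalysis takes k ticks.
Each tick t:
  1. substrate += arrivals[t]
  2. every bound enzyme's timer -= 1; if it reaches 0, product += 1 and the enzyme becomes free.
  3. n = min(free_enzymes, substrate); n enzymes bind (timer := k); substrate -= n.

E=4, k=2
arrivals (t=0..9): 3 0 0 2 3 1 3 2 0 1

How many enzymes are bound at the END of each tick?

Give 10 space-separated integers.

t=0: arr=3 -> substrate=0 bound=3 product=0
t=1: arr=0 -> substrate=0 bound=3 product=0
t=2: arr=0 -> substrate=0 bound=0 product=3
t=3: arr=2 -> substrate=0 bound=2 product=3
t=4: arr=3 -> substrate=1 bound=4 product=3
t=5: arr=1 -> substrate=0 bound=4 product=5
t=6: arr=3 -> substrate=1 bound=4 product=7
t=7: arr=2 -> substrate=1 bound=4 product=9
t=8: arr=0 -> substrate=0 bound=3 product=11
t=9: arr=1 -> substrate=0 bound=2 product=13

Answer: 3 3 0 2 4 4 4 4 3 2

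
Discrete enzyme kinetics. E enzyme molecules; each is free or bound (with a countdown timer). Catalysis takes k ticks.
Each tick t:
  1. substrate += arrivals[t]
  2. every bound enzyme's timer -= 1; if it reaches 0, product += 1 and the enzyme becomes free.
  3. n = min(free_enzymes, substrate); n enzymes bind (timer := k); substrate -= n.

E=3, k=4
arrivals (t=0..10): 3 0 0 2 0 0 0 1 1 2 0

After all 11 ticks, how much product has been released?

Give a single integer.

Answer: 5

Derivation:
t=0: arr=3 -> substrate=0 bound=3 product=0
t=1: arr=0 -> substrate=0 bound=3 product=0
t=2: arr=0 -> substrate=0 bound=3 product=0
t=3: arr=2 -> substrate=2 bound=3 product=0
t=4: arr=0 -> substrate=0 bound=2 product=3
t=5: arr=0 -> substrate=0 bound=2 product=3
t=6: arr=0 -> substrate=0 bound=2 product=3
t=7: arr=1 -> substrate=0 bound=3 product=3
t=8: arr=1 -> substrate=0 bound=2 product=5
t=9: arr=2 -> substrate=1 bound=3 product=5
t=10: arr=0 -> substrate=1 bound=3 product=5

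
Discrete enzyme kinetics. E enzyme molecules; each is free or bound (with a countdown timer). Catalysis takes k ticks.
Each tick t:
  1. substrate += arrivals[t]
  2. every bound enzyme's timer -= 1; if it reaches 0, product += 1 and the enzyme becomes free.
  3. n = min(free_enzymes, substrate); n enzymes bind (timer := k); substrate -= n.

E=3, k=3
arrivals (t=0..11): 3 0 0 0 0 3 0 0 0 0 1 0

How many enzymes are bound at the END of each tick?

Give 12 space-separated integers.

t=0: arr=3 -> substrate=0 bound=3 product=0
t=1: arr=0 -> substrate=0 bound=3 product=0
t=2: arr=0 -> substrate=0 bound=3 product=0
t=3: arr=0 -> substrate=0 bound=0 product=3
t=4: arr=0 -> substrate=0 bound=0 product=3
t=5: arr=3 -> substrate=0 bound=3 product=3
t=6: arr=0 -> substrate=0 bound=3 product=3
t=7: arr=0 -> substrate=0 bound=3 product=3
t=8: arr=0 -> substrate=0 bound=0 product=6
t=9: arr=0 -> substrate=0 bound=0 product=6
t=10: arr=1 -> substrate=0 bound=1 product=6
t=11: arr=0 -> substrate=0 bound=1 product=6

Answer: 3 3 3 0 0 3 3 3 0 0 1 1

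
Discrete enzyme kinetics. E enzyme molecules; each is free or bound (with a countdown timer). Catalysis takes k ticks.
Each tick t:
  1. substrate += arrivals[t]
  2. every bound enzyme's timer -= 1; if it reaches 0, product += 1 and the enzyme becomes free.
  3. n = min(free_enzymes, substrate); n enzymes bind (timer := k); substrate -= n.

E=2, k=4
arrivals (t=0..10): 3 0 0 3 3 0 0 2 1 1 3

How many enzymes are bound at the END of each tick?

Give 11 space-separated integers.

t=0: arr=3 -> substrate=1 bound=2 product=0
t=1: arr=0 -> substrate=1 bound=2 product=0
t=2: arr=0 -> substrate=1 bound=2 product=0
t=3: arr=3 -> substrate=4 bound=2 product=0
t=4: arr=3 -> substrate=5 bound=2 product=2
t=5: arr=0 -> substrate=5 bound=2 product=2
t=6: arr=0 -> substrate=5 bound=2 product=2
t=7: arr=2 -> substrate=7 bound=2 product=2
t=8: arr=1 -> substrate=6 bound=2 product=4
t=9: arr=1 -> substrate=7 bound=2 product=4
t=10: arr=3 -> substrate=10 bound=2 product=4

Answer: 2 2 2 2 2 2 2 2 2 2 2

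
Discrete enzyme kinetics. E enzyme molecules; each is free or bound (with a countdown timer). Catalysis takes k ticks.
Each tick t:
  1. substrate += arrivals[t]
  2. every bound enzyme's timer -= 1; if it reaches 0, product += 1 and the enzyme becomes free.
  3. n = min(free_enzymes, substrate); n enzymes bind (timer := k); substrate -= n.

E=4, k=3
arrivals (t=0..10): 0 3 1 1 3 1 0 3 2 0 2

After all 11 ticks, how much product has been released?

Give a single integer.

Answer: 11

Derivation:
t=0: arr=0 -> substrate=0 bound=0 product=0
t=1: arr=3 -> substrate=0 bound=3 product=0
t=2: arr=1 -> substrate=0 bound=4 product=0
t=3: arr=1 -> substrate=1 bound=4 product=0
t=4: arr=3 -> substrate=1 bound=4 product=3
t=5: arr=1 -> substrate=1 bound=4 product=4
t=6: arr=0 -> substrate=1 bound=4 product=4
t=7: arr=3 -> substrate=1 bound=4 product=7
t=8: arr=2 -> substrate=2 bound=4 product=8
t=9: arr=0 -> substrate=2 bound=4 product=8
t=10: arr=2 -> substrate=1 bound=4 product=11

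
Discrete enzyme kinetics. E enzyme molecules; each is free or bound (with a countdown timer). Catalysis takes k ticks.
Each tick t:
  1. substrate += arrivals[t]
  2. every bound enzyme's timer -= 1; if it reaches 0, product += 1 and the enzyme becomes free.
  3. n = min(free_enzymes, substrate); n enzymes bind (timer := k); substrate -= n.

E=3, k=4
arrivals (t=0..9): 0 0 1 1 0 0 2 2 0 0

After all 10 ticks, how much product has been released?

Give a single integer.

t=0: arr=0 -> substrate=0 bound=0 product=0
t=1: arr=0 -> substrate=0 bound=0 product=0
t=2: arr=1 -> substrate=0 bound=1 product=0
t=3: arr=1 -> substrate=0 bound=2 product=0
t=4: arr=0 -> substrate=0 bound=2 product=0
t=5: arr=0 -> substrate=0 bound=2 product=0
t=6: arr=2 -> substrate=0 bound=3 product=1
t=7: arr=2 -> substrate=1 bound=3 product=2
t=8: arr=0 -> substrate=1 bound=3 product=2
t=9: arr=0 -> substrate=1 bound=3 product=2

Answer: 2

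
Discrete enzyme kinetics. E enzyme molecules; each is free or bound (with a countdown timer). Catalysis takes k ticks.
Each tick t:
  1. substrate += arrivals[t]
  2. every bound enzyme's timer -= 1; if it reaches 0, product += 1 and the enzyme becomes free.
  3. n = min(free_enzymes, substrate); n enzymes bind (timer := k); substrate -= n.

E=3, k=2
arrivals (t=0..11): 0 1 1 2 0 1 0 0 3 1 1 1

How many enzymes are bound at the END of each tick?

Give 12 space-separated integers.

t=0: arr=0 -> substrate=0 bound=0 product=0
t=1: arr=1 -> substrate=0 bound=1 product=0
t=2: arr=1 -> substrate=0 bound=2 product=0
t=3: arr=2 -> substrate=0 bound=3 product=1
t=4: arr=0 -> substrate=0 bound=2 product=2
t=5: arr=1 -> substrate=0 bound=1 product=4
t=6: arr=0 -> substrate=0 bound=1 product=4
t=7: arr=0 -> substrate=0 bound=0 product=5
t=8: arr=3 -> substrate=0 bound=3 product=5
t=9: arr=1 -> substrate=1 bound=3 product=5
t=10: arr=1 -> substrate=0 bound=2 product=8
t=11: arr=1 -> substrate=0 bound=3 product=8

Answer: 0 1 2 3 2 1 1 0 3 3 2 3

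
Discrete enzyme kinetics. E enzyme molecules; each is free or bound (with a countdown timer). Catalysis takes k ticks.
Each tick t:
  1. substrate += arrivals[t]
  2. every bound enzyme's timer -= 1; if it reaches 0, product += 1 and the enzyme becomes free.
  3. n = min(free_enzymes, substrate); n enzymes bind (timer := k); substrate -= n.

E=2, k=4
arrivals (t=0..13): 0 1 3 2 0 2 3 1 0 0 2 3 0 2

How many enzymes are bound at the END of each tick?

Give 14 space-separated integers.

Answer: 0 1 2 2 2 2 2 2 2 2 2 2 2 2

Derivation:
t=0: arr=0 -> substrate=0 bound=0 product=0
t=1: arr=1 -> substrate=0 bound=1 product=0
t=2: arr=3 -> substrate=2 bound=2 product=0
t=3: arr=2 -> substrate=4 bound=2 product=0
t=4: arr=0 -> substrate=4 bound=2 product=0
t=5: arr=2 -> substrate=5 bound=2 product=1
t=6: arr=3 -> substrate=7 bound=2 product=2
t=7: arr=1 -> substrate=8 bound=2 product=2
t=8: arr=0 -> substrate=8 bound=2 product=2
t=9: arr=0 -> substrate=7 bound=2 product=3
t=10: arr=2 -> substrate=8 bound=2 product=4
t=11: arr=3 -> substrate=11 bound=2 product=4
t=12: arr=0 -> substrate=11 bound=2 product=4
t=13: arr=2 -> substrate=12 bound=2 product=5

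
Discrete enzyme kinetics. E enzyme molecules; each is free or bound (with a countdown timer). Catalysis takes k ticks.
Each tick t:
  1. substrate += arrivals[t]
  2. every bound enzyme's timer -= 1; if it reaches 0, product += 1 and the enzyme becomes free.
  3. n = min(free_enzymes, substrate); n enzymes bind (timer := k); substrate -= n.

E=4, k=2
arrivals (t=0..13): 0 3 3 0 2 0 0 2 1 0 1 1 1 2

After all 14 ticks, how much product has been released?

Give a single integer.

t=0: arr=0 -> substrate=0 bound=0 product=0
t=1: arr=3 -> substrate=0 bound=3 product=0
t=2: arr=3 -> substrate=2 bound=4 product=0
t=3: arr=0 -> substrate=0 bound=3 product=3
t=4: arr=2 -> substrate=0 bound=4 product=4
t=5: arr=0 -> substrate=0 bound=2 product=6
t=6: arr=0 -> substrate=0 bound=0 product=8
t=7: arr=2 -> substrate=0 bound=2 product=8
t=8: arr=1 -> substrate=0 bound=3 product=8
t=9: arr=0 -> substrate=0 bound=1 product=10
t=10: arr=1 -> substrate=0 bound=1 product=11
t=11: arr=1 -> substrate=0 bound=2 product=11
t=12: arr=1 -> substrate=0 bound=2 product=12
t=13: arr=2 -> substrate=0 bound=3 product=13

Answer: 13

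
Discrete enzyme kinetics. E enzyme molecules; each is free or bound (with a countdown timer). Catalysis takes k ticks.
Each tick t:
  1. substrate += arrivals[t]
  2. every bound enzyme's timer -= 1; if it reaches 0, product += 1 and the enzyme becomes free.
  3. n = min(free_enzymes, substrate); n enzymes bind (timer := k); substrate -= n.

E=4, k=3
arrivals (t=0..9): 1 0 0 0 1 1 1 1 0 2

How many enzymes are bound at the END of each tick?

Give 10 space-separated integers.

t=0: arr=1 -> substrate=0 bound=1 product=0
t=1: arr=0 -> substrate=0 bound=1 product=0
t=2: arr=0 -> substrate=0 bound=1 product=0
t=3: arr=0 -> substrate=0 bound=0 product=1
t=4: arr=1 -> substrate=0 bound=1 product=1
t=5: arr=1 -> substrate=0 bound=2 product=1
t=6: arr=1 -> substrate=0 bound=3 product=1
t=7: arr=1 -> substrate=0 bound=3 product=2
t=8: arr=0 -> substrate=0 bound=2 product=3
t=9: arr=2 -> substrate=0 bound=3 product=4

Answer: 1 1 1 0 1 2 3 3 2 3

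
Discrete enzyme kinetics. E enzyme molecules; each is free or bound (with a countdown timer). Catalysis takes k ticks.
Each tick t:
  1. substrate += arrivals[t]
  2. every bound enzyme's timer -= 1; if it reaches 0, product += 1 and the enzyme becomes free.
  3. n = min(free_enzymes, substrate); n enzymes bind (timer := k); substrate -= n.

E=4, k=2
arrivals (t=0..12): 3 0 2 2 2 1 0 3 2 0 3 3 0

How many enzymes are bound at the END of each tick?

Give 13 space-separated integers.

Answer: 3 3 2 4 4 3 1 3 4 2 4 4 3

Derivation:
t=0: arr=3 -> substrate=0 bound=3 product=0
t=1: arr=0 -> substrate=0 bound=3 product=0
t=2: arr=2 -> substrate=0 bound=2 product=3
t=3: arr=2 -> substrate=0 bound=4 product=3
t=4: arr=2 -> substrate=0 bound=4 product=5
t=5: arr=1 -> substrate=0 bound=3 product=7
t=6: arr=0 -> substrate=0 bound=1 product=9
t=7: arr=3 -> substrate=0 bound=3 product=10
t=8: arr=2 -> substrate=1 bound=4 product=10
t=9: arr=0 -> substrate=0 bound=2 product=13
t=10: arr=3 -> substrate=0 bound=4 product=14
t=11: arr=3 -> substrate=2 bound=4 product=15
t=12: arr=0 -> substrate=0 bound=3 product=18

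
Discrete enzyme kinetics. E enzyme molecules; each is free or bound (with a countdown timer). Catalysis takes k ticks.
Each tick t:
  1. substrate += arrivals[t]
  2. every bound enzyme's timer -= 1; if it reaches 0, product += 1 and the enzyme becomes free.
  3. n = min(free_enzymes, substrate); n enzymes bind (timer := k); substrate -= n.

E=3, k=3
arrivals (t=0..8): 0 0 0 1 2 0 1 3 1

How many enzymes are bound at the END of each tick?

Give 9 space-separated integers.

Answer: 0 0 0 1 3 3 3 3 3

Derivation:
t=0: arr=0 -> substrate=0 bound=0 product=0
t=1: arr=0 -> substrate=0 bound=0 product=0
t=2: arr=0 -> substrate=0 bound=0 product=0
t=3: arr=1 -> substrate=0 bound=1 product=0
t=4: arr=2 -> substrate=0 bound=3 product=0
t=5: arr=0 -> substrate=0 bound=3 product=0
t=6: arr=1 -> substrate=0 bound=3 product=1
t=7: arr=3 -> substrate=1 bound=3 product=3
t=8: arr=1 -> substrate=2 bound=3 product=3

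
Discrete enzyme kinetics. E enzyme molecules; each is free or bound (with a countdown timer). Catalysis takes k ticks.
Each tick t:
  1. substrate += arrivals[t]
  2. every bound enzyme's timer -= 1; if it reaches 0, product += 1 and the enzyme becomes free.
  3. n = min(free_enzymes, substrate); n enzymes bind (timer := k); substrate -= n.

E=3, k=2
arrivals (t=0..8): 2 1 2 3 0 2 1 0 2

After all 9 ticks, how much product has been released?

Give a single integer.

Answer: 11

Derivation:
t=0: arr=2 -> substrate=0 bound=2 product=0
t=1: arr=1 -> substrate=0 bound=3 product=0
t=2: arr=2 -> substrate=0 bound=3 product=2
t=3: arr=3 -> substrate=2 bound=3 product=3
t=4: arr=0 -> substrate=0 bound=3 product=5
t=5: arr=2 -> substrate=1 bound=3 product=6
t=6: arr=1 -> substrate=0 bound=3 product=8
t=7: arr=0 -> substrate=0 bound=2 product=9
t=8: arr=2 -> substrate=0 bound=2 product=11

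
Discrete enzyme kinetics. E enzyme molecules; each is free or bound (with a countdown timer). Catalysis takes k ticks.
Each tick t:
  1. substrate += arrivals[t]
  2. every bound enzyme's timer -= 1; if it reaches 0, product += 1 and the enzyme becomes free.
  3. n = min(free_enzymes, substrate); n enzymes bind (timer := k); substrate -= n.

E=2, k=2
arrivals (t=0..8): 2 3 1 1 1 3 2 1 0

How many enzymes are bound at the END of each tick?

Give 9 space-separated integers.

t=0: arr=2 -> substrate=0 bound=2 product=0
t=1: arr=3 -> substrate=3 bound=2 product=0
t=2: arr=1 -> substrate=2 bound=2 product=2
t=3: arr=1 -> substrate=3 bound=2 product=2
t=4: arr=1 -> substrate=2 bound=2 product=4
t=5: arr=3 -> substrate=5 bound=2 product=4
t=6: arr=2 -> substrate=5 bound=2 product=6
t=7: arr=1 -> substrate=6 bound=2 product=6
t=8: arr=0 -> substrate=4 bound=2 product=8

Answer: 2 2 2 2 2 2 2 2 2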